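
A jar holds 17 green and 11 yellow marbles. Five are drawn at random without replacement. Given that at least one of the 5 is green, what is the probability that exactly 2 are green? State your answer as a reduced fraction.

Work in counts. Selections with at least one green: C(28,5) − C(11,5) = 98280 − 462 = 97818.
Of those, selections where exactly 2 are green: C(17,2)·C(11,3) = 136·165 = 22440.
Conditional probability = 22440/97818 = 220/959.

220/959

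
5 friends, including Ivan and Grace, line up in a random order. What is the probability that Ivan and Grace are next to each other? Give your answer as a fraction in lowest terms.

2/5

There are 5! = 120 arrangements.
Treat Ivan and Grace as a block: 4! arrangements of the blocks × 2 orders within the block = 2·24 = 48.
Probability = 48/120 = 2/5.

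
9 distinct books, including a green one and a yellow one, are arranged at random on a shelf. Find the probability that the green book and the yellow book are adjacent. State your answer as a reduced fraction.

There are 9! = 362880 arrangements.
Treat the green book and the yellow book as a block: 8! arrangements of the blocks × 2 orders within the block = 2·40320 = 80640.
Probability = 80640/362880 = 2/9.

2/9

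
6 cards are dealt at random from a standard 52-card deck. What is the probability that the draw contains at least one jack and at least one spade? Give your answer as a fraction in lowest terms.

6772177/20358520

There are C(52,6) = 20358520 possible draws.
By inclusion-exclusion on the complements, draws missing all jacks or all spades: C(48,6) + C(39,6) − C(36,6) = 12271512 + 3262623 − 1947792 = 13586343.
So draws with at least one of each: 20358520 − 13586343 = 6772177, probability 6772177/20358520.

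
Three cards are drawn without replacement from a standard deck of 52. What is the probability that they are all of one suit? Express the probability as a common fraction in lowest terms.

22/425

There are C(52,3) = 22100 possible 3-card hands.
Hands of one suit: 4 suits × C(13,3) = 4·286 = 1144.
Probability = 1144/22100 = 22/425.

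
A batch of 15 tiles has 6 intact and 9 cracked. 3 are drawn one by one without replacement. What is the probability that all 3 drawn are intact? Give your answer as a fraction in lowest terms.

4/91

Multiply the conditional probabilities at each draw: 6/15 · 5/14 · 4/13 = 120/2730 = 4/91.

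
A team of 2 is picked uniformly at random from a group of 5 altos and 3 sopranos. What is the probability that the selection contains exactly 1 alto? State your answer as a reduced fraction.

Total number of selections: C(8,2) = 28.
Selections with exactly 1 alto: choose 1 of the 5 altos and 1 of the 3 sopranos, C(5,1)·C(3,1) = 5·3 = 15.
Probability = 15/28.

15/28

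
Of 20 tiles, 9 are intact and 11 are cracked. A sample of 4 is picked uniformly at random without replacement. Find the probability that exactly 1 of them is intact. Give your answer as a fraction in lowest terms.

There are C(20,4) = 4845 ways to choose 4 from 20.
Selections with exactly 1 intact: choose 1 of the 9 intact and 3 of the 11 cracked, C(9,1)·C(11,3) = 9·165 = 1485.
Probability = 1485/4845 = 99/323.

99/323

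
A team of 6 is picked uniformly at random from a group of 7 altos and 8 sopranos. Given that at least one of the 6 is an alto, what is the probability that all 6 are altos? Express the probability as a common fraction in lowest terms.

Work in counts. Selections with at least one alto: C(15,6) − C(8,6) = 5005 − 28 = 4977.
Of those, selections where all 6 are altos: C(7,6) = 7.
Conditional probability = 7/4977 = 1/711.

1/711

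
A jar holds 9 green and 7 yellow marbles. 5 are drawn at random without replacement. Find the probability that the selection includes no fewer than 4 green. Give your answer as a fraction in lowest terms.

There are C(16,5) = 4368 ways to choose the 5.
Favorable selections (no fewer than 4 green): C(9,4)·C(7,1) + C(9,5)·C(7,0) = 882 + 126 = 1008.
Probability = 1008/4368 = 3/13.

3/13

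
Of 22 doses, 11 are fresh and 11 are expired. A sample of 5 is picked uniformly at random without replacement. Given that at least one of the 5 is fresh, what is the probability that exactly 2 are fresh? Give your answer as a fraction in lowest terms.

Work in counts. Selections with at least one fresh: C(22,5) − C(11,5) = 26334 − 462 = 25872.
Of those, selections where exactly 2 are fresh: C(11,2)·C(11,3) = 55·165 = 9075.
Conditional probability = 9075/25872 = 275/784.

275/784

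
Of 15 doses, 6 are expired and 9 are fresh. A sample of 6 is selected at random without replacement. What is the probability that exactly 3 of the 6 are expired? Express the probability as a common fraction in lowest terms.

48/143

Total number of selections: C(15,6) = 5005.
Selections with exactly 3 expired: choose 3 of the 6 expired and 3 of the 9 fresh, C(6,3)·C(9,3) = 20·84 = 1680.
Probability = 1680/5005 = 48/143.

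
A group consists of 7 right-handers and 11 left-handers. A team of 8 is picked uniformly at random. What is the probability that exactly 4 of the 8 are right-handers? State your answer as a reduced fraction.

The sample space is all 8-subsets of the 18: C(18,8) = 43758.
Selections with exactly 4 right-handers: choose 4 of the 7 right-handers and 4 of the 11 left-handers, C(7,4)·C(11,4) = 35·330 = 11550.
Probability = 11550/43758 = 175/663.

175/663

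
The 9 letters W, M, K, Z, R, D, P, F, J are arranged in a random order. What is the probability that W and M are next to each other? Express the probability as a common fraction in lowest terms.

2/9

There are 9! = 362880 arrangements.
Treat W and M as a block: 8! arrangements of the blocks × 2 orders within the block = 2·40320 = 80640.
Probability = 80640/362880 = 2/9.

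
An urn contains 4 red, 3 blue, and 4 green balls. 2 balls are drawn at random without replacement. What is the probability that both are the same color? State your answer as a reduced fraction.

3/11

There are C(11,2) = 55 ways to draw 2 balls.
All same color: C(4,2) + C(3,2) + C(4,2) = 6 + 3 + 6 = 15.
Probability = 15/55 = 3/11.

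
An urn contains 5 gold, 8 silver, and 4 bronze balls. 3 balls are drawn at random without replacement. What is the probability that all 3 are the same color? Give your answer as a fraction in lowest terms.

There are C(17,3) = 680 ways to draw 3 balls.
All same color: C(5,3) + C(8,3) + C(4,3) = 10 + 56 + 4 = 70.
Probability = 70/680 = 7/68.

7/68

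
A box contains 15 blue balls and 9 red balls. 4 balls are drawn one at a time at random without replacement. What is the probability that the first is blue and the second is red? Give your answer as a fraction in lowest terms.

45/184

Multiply the conditional probabilities at each draw: 15/24 · 9/23 = 135/552 = 45/184.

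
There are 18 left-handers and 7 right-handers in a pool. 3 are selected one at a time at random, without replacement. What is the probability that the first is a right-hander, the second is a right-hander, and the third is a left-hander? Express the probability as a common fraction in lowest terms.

63/1150

Multiply the conditional probabilities at each draw: 7/25 · 6/24 · 18/23 = 756/13800 = 63/1150.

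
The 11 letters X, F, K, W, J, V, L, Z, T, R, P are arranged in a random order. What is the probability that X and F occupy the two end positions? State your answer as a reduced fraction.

There are 11! = 39916800 arrangements.
Place X and F at the ends in 2 ways, arrange the remaining 9 in 9! = 362880 ways: 2·362880 = 725760.
Probability = 725760/39916800 = 1/55.

1/55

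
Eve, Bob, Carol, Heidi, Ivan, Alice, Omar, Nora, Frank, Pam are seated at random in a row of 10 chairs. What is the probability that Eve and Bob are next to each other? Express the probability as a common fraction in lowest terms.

1/5

There are 10! = 3628800 arrangements.
Treat Eve and Bob as a block: 9! arrangements of the blocks × 2 orders within the block = 2·362880 = 725760.
Probability = 725760/3628800 = 1/5.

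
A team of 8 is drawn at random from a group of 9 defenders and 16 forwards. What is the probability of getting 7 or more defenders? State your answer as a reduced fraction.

13/24035

There are C(25,8) = 1081575 ways to choose the 8.
Favorable selections (7 or more defenders): C(9,7)·C(16,1) + C(9,8)·C(16,0) = 576 + 9 = 585.
Probability = 585/1081575 = 13/24035.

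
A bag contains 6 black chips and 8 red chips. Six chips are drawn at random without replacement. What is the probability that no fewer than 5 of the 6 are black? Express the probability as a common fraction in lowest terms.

There are C(14,6) = 3003 ways to choose the 6.
Favorable selections (no fewer than 5 black): C(6,5)·C(8,1) + C(6,6)·C(8,0) = 48 + 1 = 49.
Probability = 49/3003 = 7/429.

7/429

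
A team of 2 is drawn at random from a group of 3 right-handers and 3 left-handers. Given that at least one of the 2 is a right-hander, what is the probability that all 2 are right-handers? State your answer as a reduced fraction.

1/4

Work in counts. Selections with at least one right-hander: C(6,2) − C(3,2) = 15 − 3 = 12.
Of those, selections where all 2 are right-handers: C(3,2) = 3.
Conditional probability = 3/12 = 1/4.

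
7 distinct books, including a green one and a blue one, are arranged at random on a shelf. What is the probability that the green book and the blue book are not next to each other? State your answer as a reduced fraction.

There are 7! = 5040 arrangements.
Arrangements with the green book and the blue book adjacent: 2·6! = 1440.
So not adjacent: 5040 − 1440 = 3600, probability 3600/5040 = 5/7.

5/7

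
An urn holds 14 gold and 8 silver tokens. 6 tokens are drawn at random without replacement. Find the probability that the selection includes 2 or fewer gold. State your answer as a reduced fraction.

Total selections: C(22,6) = 74613.
Favorable selections (2 or fewer gold): C(14,0)·C(8,6) + C(14,1)·C(8,5) + C(14,2)·C(8,4) = 28 + 784 + 6370 = 7182.
Probability = 7182/74613 = 18/187.

18/187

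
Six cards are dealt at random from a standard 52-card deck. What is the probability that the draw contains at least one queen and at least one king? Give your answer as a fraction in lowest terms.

718637/5089630

There are C(52,6) = 20358520 possible draws.
By inclusion-exclusion on the complements, draws missing all queens or all kings: C(48,6) + C(48,6) − C(44,6) = 12271512 + 12271512 − 7059052 = 17483972.
So draws with at least one of each: 20358520 − 17483972 = 2874548, probability 2874548/20358520 = 718637/5089630.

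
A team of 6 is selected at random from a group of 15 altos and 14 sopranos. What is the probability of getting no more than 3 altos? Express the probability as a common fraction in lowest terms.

There are C(29,6) = 475020 ways to choose the 6.
Favorable selections (no more than 3 altos): C(15,0)·C(14,6) + C(15,1)·C(14,5) + C(15,2)·C(14,4) + C(15,3)·C(14,3) = 3003 + 30030 + 105105 + 165620 = 303758.
Probability = 303758/475020 = 1669/2610.

1669/2610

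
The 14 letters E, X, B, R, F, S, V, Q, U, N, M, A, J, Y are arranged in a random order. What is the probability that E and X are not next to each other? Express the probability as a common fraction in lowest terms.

6/7

There are 14! = 87178291200 arrangements.
Arrangements with E and X adjacent: 2·13! = 12454041600.
So not adjacent: 87178291200 − 12454041600 = 74724249600, probability 74724249600/87178291200 = 6/7.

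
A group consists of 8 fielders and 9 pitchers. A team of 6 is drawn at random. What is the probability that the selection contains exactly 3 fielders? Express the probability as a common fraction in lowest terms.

84/221

Total number of selections: C(17,6) = 12376.
Selections with exactly 3 fielders: choose 3 of the 8 fielders and 3 of the 9 pitchers, C(8,3)·C(9,3) = 56·84 = 4704.
Probability = 4704/12376 = 84/221.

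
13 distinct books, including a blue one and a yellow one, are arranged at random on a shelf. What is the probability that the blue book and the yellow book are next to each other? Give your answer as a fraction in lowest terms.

There are 13! = 6227020800 arrangements.
Treat the blue book and the yellow book as a block: 12! arrangements of the blocks × 2 orders within the block = 2·479001600 = 958003200.
Probability = 958003200/6227020800 = 2/13.

2/13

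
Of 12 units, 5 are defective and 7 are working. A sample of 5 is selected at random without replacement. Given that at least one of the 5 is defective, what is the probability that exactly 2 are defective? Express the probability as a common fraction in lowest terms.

Work in counts. Selections with at least one defective: C(12,5) − C(7,5) = 792 − 21 = 771.
Of those, selections where exactly 2 are defective: C(5,2)·C(7,3) = 10·35 = 350.
Conditional probability = 350/771.

350/771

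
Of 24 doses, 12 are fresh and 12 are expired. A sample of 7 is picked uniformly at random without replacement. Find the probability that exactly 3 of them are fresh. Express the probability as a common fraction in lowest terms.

The sample space is all 7-subsets of the 24: C(24,7) = 346104.
Selections with exactly 3 fresh: choose 3 of the 12 fresh and 4 of the 12 expired, C(12,3)·C(12,4) = 220·495 = 108900.
Probability = 108900/346104 = 275/874.

275/874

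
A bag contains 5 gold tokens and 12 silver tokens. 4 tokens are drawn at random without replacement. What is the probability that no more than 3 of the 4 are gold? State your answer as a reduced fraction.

475/476

There are C(17,4) = 2380 ways to choose the 4.
Favorable selections (no more than 3 gold): C(5,0)·C(12,4) + C(5,1)·C(12,3) + C(5,2)·C(12,2) + C(5,3)·C(12,1) = 495 + 1100 + 660 + 120 = 2375.
Probability = 2375/2380 = 475/476.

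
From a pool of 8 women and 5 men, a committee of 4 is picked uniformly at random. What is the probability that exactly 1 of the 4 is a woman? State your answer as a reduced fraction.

Total number of selections: C(13,4) = 715.
Selections with exactly 1 woman: choose 1 of the 8 women and 3 of the 5 men, C(8,1)·C(5,3) = 8·10 = 80.
Probability = 80/715 = 16/143.

16/143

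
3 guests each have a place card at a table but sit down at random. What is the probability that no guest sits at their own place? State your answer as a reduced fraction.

1/3

There are 3! = 6 seatings.
By inclusion-exclusion, seatings with no fixed points: C(3,0)·3! − C(3,1)·2! + C(3,2)·1! − C(3,3)·0! = 2.
Probability = 2/6 = 1/3.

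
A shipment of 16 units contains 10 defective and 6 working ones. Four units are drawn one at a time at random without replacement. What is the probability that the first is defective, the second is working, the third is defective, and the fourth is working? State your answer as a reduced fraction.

Multiply the conditional probabilities at each draw: 10/16 · 6/15 · 9/14 · 5/13 = 2700/43680 = 45/728.

45/728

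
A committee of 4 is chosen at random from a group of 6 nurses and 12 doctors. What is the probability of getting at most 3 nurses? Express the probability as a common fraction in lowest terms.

203/204

There are C(18,4) = 3060 ways to choose the 4.
The complement is exactly 4 nurses: C(6,4)·C(12,0) = 15.
Probability = 1 − 15/3060 = 3045/3060 = 203/204.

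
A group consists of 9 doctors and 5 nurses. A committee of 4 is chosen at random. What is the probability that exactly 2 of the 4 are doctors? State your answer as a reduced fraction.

360/1001

The sample space is all 4-subsets of the 14: C(14,4) = 1001.
Selections with exactly 2 doctors: choose 2 of the 9 doctors and 2 of the 5 nurses, C(9,2)·C(5,2) = 36·10 = 360.
Probability = 360/1001.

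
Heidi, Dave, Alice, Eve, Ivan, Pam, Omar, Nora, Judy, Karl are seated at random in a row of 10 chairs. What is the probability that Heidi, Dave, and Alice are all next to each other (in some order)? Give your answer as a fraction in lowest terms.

1/15

There are 10! = 3628800 arrangements.
Treat the three as one block: 8! placements × 3! orders within the block = 40320·6 = 241920.
Probability = 241920/3628800 = 1/15.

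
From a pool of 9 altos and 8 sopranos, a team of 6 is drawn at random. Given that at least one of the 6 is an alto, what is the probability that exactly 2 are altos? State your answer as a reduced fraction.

Work in counts. Selections with at least one alto: C(17,6) − C(8,6) = 12376 − 28 = 12348.
Of those, selections where exactly 2 are altos: C(9,2)·C(8,4) = 36·70 = 2520.
Conditional probability = 2520/12348 = 10/49.

10/49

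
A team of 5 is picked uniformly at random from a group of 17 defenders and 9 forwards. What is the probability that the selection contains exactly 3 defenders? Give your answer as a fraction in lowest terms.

1224/3289

The sample space is all 5-subsets of the 26: C(26,5) = 65780.
Selections with exactly 3 defenders: choose 3 of the 17 defenders and 2 of the 9 forwards, C(17,3)·C(9,2) = 680·36 = 24480.
Probability = 24480/65780 = 1224/3289.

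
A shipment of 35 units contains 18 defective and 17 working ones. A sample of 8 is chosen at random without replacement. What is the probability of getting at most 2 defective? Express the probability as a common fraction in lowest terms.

Total selections: C(35,8) = 23535820.
Favorable selections (at most 2 defective): C(18,0)·C(17,8) + C(18,1)·C(17,7) + C(18,2)·C(17,6) = 24310 + 350064 + 1893528 = 2267902.
Probability = 2267902/23535820 = 9529/98890.

9529/98890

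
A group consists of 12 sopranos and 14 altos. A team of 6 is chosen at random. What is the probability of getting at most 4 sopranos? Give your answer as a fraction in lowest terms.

There are C(26,6) = 230230 ways to choose the 6.
Count the complement (more than 4 sopranos): C(12,5)·C(14,1) + C(12,6)·C(14,0) = 11088 + 924 = 12012.
Probability = 1 − 12012/230230 = 218218/230230 = 109/115.

109/115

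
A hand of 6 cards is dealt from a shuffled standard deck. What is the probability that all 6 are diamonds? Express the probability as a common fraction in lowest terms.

There are C(52,6) = 20358520 possible 6-card hands.
Hands that are all diamonds: C(13,6) = 1716.
Probability = 1716/20358520 = 33/391510.

33/391510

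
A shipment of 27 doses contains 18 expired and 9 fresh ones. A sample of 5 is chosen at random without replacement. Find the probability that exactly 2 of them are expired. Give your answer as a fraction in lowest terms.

238/1495

Total number of selections: C(27,5) = 80730.
Selections with exactly 2 expired: choose 2 of the 18 expired and 3 of the 9 fresh, C(18,2)·C(9,3) = 153·84 = 12852.
Probability = 12852/80730 = 238/1495.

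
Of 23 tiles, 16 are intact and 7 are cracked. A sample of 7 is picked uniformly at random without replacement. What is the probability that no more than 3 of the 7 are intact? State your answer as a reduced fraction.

There are C(23,7) = 245157 ways to choose the 7.
Favorable selections (no more than 3 intact): C(16,0)·C(7,7) + C(16,1)·C(7,6) + C(16,2)·C(7,5) + C(16,3)·C(7,4) = 1 + 112 + 2520 + 19600 = 22233.
Probability = 22233/245157 = 7411/81719.

7411/81719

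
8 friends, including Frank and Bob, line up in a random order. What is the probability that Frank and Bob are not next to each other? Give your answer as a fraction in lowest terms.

There are 8! = 40320 arrangements.
Arrangements with Frank and Bob adjacent: 2·7! = 10080.
So not adjacent: 40320 − 10080 = 30240, probability 30240/40320 = 3/4.

3/4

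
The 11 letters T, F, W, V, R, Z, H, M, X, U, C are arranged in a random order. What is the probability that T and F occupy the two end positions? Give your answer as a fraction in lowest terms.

There are 11! = 39916800 arrangements.
Place T and F at the ends in 2 ways, arrange the remaining 9 in 9! = 362880 ways: 2·362880 = 725760.
Probability = 725760/39916800 = 1/55.

1/55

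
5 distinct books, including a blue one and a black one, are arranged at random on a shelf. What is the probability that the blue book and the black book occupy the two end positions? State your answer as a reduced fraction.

1/10

There are 5! = 120 arrangements.
Place the blue book and the black book at the ends in 2 ways, arrange the remaining 3 in 3! = 6 ways: 2·6 = 12.
Probability = 12/120 = 1/10.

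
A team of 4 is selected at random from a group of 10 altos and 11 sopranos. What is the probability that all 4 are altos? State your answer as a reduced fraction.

There are C(21,4) = 5985 possible selections.
Selections with all altos: C(10,4) = 210.
Probability = 210/5985 = 2/57.

2/57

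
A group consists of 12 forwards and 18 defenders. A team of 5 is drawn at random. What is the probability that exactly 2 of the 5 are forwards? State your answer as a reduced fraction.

2992/7917

Total number of selections: C(30,5) = 142506.
Selections with exactly 2 forwards: choose 2 of the 12 forwards and 3 of the 18 defenders, C(12,2)·C(18,3) = 66·816 = 53856.
Probability = 53856/142506 = 2992/7917.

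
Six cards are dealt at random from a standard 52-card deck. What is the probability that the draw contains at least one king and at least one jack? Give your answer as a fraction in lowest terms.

718637/5089630

There are C(52,6) = 20358520 possible draws.
By inclusion-exclusion on the complements, draws missing all kings or all jacks: C(48,6) + C(48,6) − C(44,6) = 12271512 + 12271512 − 7059052 = 17483972.
So draws with at least one of each: 20358520 − 17483972 = 2874548, probability 2874548/20358520 = 718637/5089630.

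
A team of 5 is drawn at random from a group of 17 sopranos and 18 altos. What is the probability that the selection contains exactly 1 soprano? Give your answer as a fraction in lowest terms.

The sample space is all 5-subsets of the 35: C(35,5) = 324632.
Selections with exactly 1 soprano: choose 1 of the 17 sopranos and 4 of the 18 altos, C(17,1)·C(18,4) = 17·3060 = 52020.
Probability = 52020/324632 = 765/4774.

765/4774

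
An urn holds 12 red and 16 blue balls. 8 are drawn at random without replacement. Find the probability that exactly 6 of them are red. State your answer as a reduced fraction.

There are C(28,8) = 3108105 ways to choose 8 from 28.
Selections with exactly 6 red: choose 6 of the 12 red and 2 of the 16 blue, C(12,6)·C(16,2) = 924·120 = 110880.
Probability = 110880/3108105 = 32/897.

32/897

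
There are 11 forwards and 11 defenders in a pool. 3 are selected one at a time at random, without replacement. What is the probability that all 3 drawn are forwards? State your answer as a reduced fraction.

Multiply the conditional probabilities at each draw: 11/22 · 10/21 · 9/20 = 990/9240 = 3/28.

3/28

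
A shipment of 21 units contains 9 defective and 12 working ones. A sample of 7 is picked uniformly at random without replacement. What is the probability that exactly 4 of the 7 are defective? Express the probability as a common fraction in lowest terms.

Total number of selections: C(21,7) = 116280.
Selections with exactly 4 defective: choose 4 of the 9 defective and 3 of the 12 working, C(9,4)·C(12,3) = 126·220 = 27720.
Probability = 27720/116280 = 77/323.

77/323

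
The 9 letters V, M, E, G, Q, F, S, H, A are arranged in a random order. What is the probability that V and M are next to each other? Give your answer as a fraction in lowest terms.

There are 9! = 362880 arrangements.
Treat V and M as a block: 8! arrangements of the blocks × 2 orders within the block = 2·40320 = 80640.
Probability = 80640/362880 = 2/9.

2/9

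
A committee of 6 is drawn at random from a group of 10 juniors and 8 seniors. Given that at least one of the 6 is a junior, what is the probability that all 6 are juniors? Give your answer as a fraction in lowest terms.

15/1324

Work in counts. Selections with at least one junior: C(18,6) − C(8,6) = 18564 − 28 = 18536.
Of those, selections where all 6 are juniors: C(10,6) = 210.
Conditional probability = 210/18536 = 15/1324.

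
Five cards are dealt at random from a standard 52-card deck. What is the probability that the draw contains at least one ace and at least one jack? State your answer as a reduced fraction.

6509/64974

There are C(52,5) = 2598960 possible draws.
By inclusion-exclusion on the complements, draws missing all aces or all jacks: C(48,5) + C(48,5) − C(44,5) = 1712304 + 1712304 − 1086008 = 2338600.
So draws with at least one of each: 2598960 − 2338600 = 260360, probability 260360/2598960 = 6509/64974.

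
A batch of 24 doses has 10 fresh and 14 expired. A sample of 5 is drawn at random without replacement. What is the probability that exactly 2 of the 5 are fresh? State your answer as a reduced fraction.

195/506

The sample space is all 5-subsets of the 24: C(24,5) = 42504.
Selections with exactly 2 fresh: choose 2 of the 10 fresh and 3 of the 14 expired, C(10,2)·C(14,3) = 45·364 = 16380.
Probability = 16380/42504 = 195/506.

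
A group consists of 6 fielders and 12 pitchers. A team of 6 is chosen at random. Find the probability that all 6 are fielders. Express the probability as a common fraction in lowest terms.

There are C(18,6) = 18564 possible selections.
Selections with all fielders: C(6,6) = 1.
Probability = 1/18564.

1/18564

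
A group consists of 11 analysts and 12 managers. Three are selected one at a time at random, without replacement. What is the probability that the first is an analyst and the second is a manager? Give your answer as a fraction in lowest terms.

6/23

Multiply the conditional probabilities at each draw: 11/23 · 12/22 = 132/506 = 6/23.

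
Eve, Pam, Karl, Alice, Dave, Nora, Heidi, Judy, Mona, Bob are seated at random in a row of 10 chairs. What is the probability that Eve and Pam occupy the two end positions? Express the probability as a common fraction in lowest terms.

There are 10! = 3628800 arrangements.
Place Eve and Pam at the ends in 2 ways, arrange the remaining 8 in 8! = 40320 ways: 2·40320 = 80640.
Probability = 80640/3628800 = 1/45.

1/45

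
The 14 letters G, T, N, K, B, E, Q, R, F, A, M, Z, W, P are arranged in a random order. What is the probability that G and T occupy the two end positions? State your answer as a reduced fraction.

There are 14! = 87178291200 arrangements.
Place G and T at the ends in 2 ways, arrange the remaining 12 in 12! = 479001600 ways: 2·479001600 = 958003200.
Probability = 958003200/87178291200 = 1/91.

1/91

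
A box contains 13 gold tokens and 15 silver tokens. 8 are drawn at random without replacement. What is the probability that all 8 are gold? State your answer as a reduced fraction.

There are C(28,8) = 3108105 possible selections.
Selections with all gold: C(13,8) = 1287.
Probability = 1287/3108105 = 1/2415.

1/2415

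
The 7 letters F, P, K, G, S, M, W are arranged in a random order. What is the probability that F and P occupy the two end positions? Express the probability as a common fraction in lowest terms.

There are 7! = 5040 arrangements.
Place F and P at the ends in 2 ways, arrange the remaining 5 in 5! = 120 ways: 2·120 = 240.
Probability = 240/5040 = 1/21.

1/21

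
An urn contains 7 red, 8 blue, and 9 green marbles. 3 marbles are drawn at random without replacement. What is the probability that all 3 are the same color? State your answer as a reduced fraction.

There are C(24,3) = 2024 ways to draw 3 marbles.
All same color: C(7,3) + C(8,3) + C(9,3) = 35 + 56 + 84 = 175.
Probability = 175/2024.

175/2024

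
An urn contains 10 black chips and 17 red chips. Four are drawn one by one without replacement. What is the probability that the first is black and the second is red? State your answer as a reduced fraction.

85/351

Multiply the conditional probabilities at each draw: 10/27 · 17/26 = 170/702 = 85/351.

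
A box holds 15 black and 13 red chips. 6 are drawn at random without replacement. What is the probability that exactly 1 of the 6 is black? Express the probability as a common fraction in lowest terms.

33/644

Total number of selections: C(28,6) = 376740.
Selections with exactly 1 black: choose 1 of the 15 black and 5 of the 13 red, C(15,1)·C(13,5) = 15·1287 = 19305.
Probability = 19305/376740 = 33/644.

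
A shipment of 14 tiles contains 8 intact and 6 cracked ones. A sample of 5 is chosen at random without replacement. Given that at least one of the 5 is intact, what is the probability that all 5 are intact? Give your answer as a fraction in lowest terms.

14/499

Work in counts. Selections with at least one intact: C(14,5) − C(6,5) = 2002 − 6 = 1996.
Of those, selections where all 5 are intact: C(8,5) = 56.
Conditional probability = 56/1996 = 14/499.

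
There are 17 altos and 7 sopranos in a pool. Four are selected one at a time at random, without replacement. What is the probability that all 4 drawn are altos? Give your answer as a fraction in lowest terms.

170/759

Multiply the conditional probabilities at each draw: 17/24 · 16/23 · 15/22 · 14/21 = 57120/255024 = 170/759.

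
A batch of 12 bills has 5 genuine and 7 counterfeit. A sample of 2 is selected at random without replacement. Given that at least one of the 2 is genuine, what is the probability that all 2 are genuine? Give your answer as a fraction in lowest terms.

2/9

Work in counts. Selections with at least one genuine: C(12,2) − C(7,2) = 66 − 21 = 45.
Of those, selections where all 2 are genuine: C(5,2) = 10.
Conditional probability = 10/45 = 2/9.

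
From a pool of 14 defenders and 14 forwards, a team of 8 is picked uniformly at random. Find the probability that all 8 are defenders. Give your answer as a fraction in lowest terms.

1/1035

There are C(28,8) = 3108105 possible selections.
Selections with all defenders: C(14,8) = 3003.
Probability = 3003/3108105 = 1/1035.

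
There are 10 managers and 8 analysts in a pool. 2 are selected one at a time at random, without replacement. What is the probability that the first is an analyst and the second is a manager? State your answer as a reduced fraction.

40/153

Multiply the conditional probabilities at each draw: 8/18 · 10/17 = 80/306 = 40/153.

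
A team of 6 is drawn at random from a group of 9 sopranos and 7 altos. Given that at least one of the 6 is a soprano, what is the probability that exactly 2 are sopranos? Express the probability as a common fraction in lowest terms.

Work in counts. Selections with at least one soprano: C(16,6) − C(7,6) = 8008 − 7 = 8001.
Of those, selections where exactly 2 are sopranos: C(9,2)·C(7,4) = 36·35 = 1260.
Conditional probability = 1260/8001 = 20/127.

20/127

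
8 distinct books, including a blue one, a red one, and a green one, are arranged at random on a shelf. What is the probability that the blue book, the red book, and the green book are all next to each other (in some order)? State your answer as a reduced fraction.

3/28

There are 8! = 40320 arrangements.
Treat the three as one block: 6! placements × 3! orders within the block = 720·6 = 4320.
Probability = 4320/40320 = 3/28.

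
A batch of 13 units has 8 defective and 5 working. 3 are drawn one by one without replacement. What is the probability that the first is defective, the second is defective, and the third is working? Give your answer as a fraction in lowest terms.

70/429

Multiply the conditional probabilities at each draw: 8/13 · 7/12 · 5/11 = 280/1716 = 70/429.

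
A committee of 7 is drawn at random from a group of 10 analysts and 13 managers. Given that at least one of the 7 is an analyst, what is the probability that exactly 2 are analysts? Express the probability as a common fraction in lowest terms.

585/2459

Work in counts. Selections with at least one analyst: C(23,7) − C(13,7) = 245157 − 1716 = 243441.
Of those, selections where exactly 2 are analysts: C(10,2)·C(13,5) = 45·1287 = 57915.
Conditional probability = 57915/243441 = 585/2459.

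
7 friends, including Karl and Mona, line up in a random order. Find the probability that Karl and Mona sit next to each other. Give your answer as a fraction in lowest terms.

There are 7! = 5040 arrangements.
Treat Karl and Mona as a block: 6! arrangements of the blocks × 2 orders within the block = 2·720 = 1440.
Probability = 1440/5040 = 2/7.

2/7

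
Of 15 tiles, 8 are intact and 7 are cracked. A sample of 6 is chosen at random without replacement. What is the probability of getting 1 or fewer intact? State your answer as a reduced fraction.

5/143

Total selections: C(15,6) = 5005.
Favorable selections (1 or fewer intact): C(8,0)·C(7,6) + C(8,1)·C(7,5) = 7 + 168 = 175.
Probability = 175/5005 = 5/143.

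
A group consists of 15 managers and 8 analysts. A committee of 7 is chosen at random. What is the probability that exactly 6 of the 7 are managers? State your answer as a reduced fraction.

The sample space is all 7-subsets of the 23: C(23,7) = 245157.
Selections with exactly 6 managers: choose 6 of the 15 managers and 1 of the 8 analysts, C(15,6)·C(8,1) = 5005·8 = 40040.
Probability = 40040/245157 = 3640/22287.

3640/22287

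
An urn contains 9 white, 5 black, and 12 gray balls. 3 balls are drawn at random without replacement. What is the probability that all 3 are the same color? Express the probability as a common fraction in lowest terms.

There are C(26,3) = 2600 ways to draw 3 balls.
All same color: C(9,3) + C(5,3) + C(12,3) = 84 + 10 + 220 = 314.
Probability = 314/2600 = 157/1300.

157/1300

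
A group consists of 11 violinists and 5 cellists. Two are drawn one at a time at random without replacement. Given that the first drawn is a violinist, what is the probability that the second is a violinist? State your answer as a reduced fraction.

After removing one violinist, 15 remain: 10 violinists and 5 cellists.
So the probability the next is a violinist is 10/15 = 2/3.

2/3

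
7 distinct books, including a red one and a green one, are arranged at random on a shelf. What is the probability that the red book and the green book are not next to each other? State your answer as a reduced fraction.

5/7

There are 7! = 5040 arrangements.
Arrangements with the red book and the green book adjacent: 2·6! = 1440.
So not adjacent: 5040 − 1440 = 3600, probability 3600/5040 = 5/7.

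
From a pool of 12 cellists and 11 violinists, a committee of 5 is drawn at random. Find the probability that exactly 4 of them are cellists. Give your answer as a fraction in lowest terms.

495/3059

The sample space is all 5-subsets of the 23: C(23,5) = 33649.
Selections with exactly 4 cellists: choose 4 of the 12 cellists and 1 of the 11 violinists, C(12,4)·C(11,1) = 495·11 = 5445.
Probability = 5445/33649 = 495/3059.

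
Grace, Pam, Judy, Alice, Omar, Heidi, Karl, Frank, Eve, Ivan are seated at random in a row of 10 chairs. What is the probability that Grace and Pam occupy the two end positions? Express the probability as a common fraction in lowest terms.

There are 10! = 3628800 arrangements.
Place Grace and Pam at the ends in 2 ways, arrange the remaining 8 in 8! = 40320 ways: 2·40320 = 80640.
Probability = 80640/3628800 = 1/45.

1/45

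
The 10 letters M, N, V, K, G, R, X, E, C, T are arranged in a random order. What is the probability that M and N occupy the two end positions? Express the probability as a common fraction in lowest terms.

1/45

There are 10! = 3628800 arrangements.
Place M and N at the ends in 2 ways, arrange the remaining 8 in 8! = 40320 ways: 2·40320 = 80640.
Probability = 80640/3628800 = 1/45.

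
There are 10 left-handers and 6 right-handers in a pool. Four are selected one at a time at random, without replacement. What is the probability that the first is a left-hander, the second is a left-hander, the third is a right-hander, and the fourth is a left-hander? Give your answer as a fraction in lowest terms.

Multiply the conditional probabilities at each draw: 10/16 · 9/15 · 6/14 · 8/13 = 4320/43680 = 9/91.

9/91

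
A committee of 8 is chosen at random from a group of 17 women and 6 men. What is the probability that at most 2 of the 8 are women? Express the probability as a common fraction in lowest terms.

There are C(23,8) = 490314 ways to choose the 8.
Favorable selections (at most 2 women): C(17,2)·C(6,6) = 136.
Probability = 136/490314 = 4/14421.

4/14421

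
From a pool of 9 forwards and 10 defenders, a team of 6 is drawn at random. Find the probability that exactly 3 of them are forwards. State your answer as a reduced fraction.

There are C(19,6) = 27132 ways to choose 6 from 19.
Selections with exactly 3 forwards: choose 3 of the 9 forwards and 3 of the 10 defenders, C(9,3)·C(10,3) = 84·120 = 10080.
Probability = 10080/27132 = 120/323.

120/323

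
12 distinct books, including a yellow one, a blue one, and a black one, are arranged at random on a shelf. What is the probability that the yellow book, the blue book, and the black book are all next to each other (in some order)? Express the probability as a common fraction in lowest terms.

1/22

There are 12! = 479001600 arrangements.
Treat the three as one block: 10! placements × 3! orders within the block = 3628800·6 = 21772800.
Probability = 21772800/479001600 = 1/22.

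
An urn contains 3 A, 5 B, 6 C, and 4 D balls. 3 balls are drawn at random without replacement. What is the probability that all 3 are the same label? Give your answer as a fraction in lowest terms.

There are C(18,3) = 816 ways to draw 3 balls.
All same label: C(3,3) + C(5,3) + C(6,3) + C(4,3) = 1 + 10 + 20 + 4 = 35.
Probability = 35/816.

35/816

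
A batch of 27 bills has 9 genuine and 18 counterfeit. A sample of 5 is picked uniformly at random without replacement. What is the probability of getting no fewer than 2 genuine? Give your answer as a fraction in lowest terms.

2479/4485

Total selections: C(27,5) = 80730.
Count the complement (fewer than 2 genuine): C(9,0)·C(18,5) + C(9,1)·C(18,4) = 8568 + 27540 = 36108.
Probability = 1 − 36108/80730 = 44622/80730 = 2479/4485.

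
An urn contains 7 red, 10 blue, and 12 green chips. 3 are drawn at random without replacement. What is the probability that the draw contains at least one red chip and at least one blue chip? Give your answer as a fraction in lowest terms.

There are C(29,3) = 3654 possible draws.
By inclusion-exclusion on the complements, draws missing all red or all blue: C(22,3) + C(19,3) − C(12,3) = 1540 + 969 − 220 = 2289.
So draws with at least one of each: 3654 − 2289 = 1365, probability 1365/3654 = 65/174.

65/174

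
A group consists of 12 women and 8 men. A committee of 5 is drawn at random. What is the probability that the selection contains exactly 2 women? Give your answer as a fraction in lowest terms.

Total number of selections: C(20,5) = 15504.
Selections with exactly 2 women: choose 2 of the 12 women and 3 of the 8 men, C(12,2)·C(8,3) = 66·56 = 3696.
Probability = 3696/15504 = 77/323.

77/323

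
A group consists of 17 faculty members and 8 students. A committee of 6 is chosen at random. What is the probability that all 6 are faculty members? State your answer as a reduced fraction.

There are C(25,6) = 177100 possible selections.
Selections with all faculty members: C(17,6) = 12376.
Probability = 12376/177100 = 442/6325.

442/6325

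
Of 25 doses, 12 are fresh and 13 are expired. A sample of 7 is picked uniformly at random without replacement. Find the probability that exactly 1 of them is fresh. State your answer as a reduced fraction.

The sample space is all 7-subsets of the 25: C(25,7) = 480700.
Selections with exactly 1 fresh: choose 1 of the 12 fresh and 6 of the 13 expired, C(12,1)·C(13,6) = 12·1716 = 20592.
Probability = 20592/480700 = 468/10925.

468/10925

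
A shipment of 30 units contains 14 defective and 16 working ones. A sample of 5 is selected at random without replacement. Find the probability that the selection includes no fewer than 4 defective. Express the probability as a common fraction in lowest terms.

Total selections: C(30,5) = 142506.
Favorable selections (no fewer than 4 defective): C(14,4)·C(16,1) + C(14,5)·C(16,0) = 16016 + 2002 = 18018.
Probability = 18018/142506 = 11/87.

11/87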